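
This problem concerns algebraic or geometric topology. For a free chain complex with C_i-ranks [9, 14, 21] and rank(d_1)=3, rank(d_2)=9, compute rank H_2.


rank H_k = rank(ker d_k) - rank(im d_{k+1}).
rank(ker d_2) = rank(C_2) - rank(d_2) = 21 - 9 = 12.
rank(im d_{2+1}) = 0.
rank H_2 = 12 - 0 = 12

12


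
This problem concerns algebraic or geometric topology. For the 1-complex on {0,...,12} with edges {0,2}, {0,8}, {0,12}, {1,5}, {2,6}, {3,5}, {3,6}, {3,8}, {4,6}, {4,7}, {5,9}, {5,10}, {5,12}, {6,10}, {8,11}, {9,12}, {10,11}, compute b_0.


Run DFS/union-find over 13 vertices.
V = 13, E = 17.
Number of components = 1

1


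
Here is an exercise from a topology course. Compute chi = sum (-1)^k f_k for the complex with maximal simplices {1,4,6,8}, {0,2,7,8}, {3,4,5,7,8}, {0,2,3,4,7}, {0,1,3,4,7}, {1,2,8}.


Enumerate all faces; f-vector: f_0=9, f_1=28, f_2=33, f_3=16, f_4=3.
chi = sum (-1)^k f_k = 1

1


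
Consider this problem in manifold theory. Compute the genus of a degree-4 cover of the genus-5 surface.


For an n-sheeted cover: chi(E) = n * chi(B).
chi(Sigma_5) = 2 - 2*5 = -8.
chi(E) = 4 * (-8) = -32.
genus(E) = (2 - chi(E))/2 = (2 - (-32))/2 = 34/2 = 17

17


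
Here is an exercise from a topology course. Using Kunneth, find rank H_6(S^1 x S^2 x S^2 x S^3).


Each S^d has Poincare polynomial 1 + t^d.
The product S^1 x S^2 x S^2 x S^3 has Poincare polynomial prod(1+t^d_i).
Expanding: b_0=1, b_1=1, b_2=2, b_3=3, b_4=2, b_5=3, b_6=2, b_7=1, b_8=1.
b_6 = 2

2


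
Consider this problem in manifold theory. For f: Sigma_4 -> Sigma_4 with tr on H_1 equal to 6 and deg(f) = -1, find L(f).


L(f) = tr(f_0*) - tr(f_1*) + tr(f_2*).
= 1 - (6) + (-1)
= -6

-6


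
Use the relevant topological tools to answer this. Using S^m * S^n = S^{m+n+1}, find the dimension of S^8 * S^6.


Join of spheres: S^m * S^n = S^{m+n+1}.
dim = 8 + 6 + 1 = 15

15


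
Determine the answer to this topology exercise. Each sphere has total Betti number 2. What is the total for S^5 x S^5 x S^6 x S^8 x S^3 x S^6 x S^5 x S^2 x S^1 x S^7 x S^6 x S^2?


Total Betti number is multiplicative under products.
Each S^d (d>=1) has total Betti number 2.
There are 12 sphere factors.
Total = 2^12 = 4096

4096


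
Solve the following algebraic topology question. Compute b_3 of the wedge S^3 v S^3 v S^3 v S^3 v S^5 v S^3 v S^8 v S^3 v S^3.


For a wedge of spheres, H_k (k>0) is free on one generator per sphere of dimension k.
Spheres of dimension 3: count = 7.
b_3 = 7

7


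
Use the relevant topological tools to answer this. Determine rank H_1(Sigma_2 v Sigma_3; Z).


For a wedge: H_1(A v B) = H_1(A) + H_1(B).
b_1(Sigma_2) = 4, b_1(Sigma_3) = 6.
b_1 = 4 + 6 = 10

10


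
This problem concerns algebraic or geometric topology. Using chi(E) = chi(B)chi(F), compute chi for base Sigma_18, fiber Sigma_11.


For a fiber bundle F -> E -> B (with CW structure): chi(E) = chi(B) * chi(F).
chi(Sigma_18) = -34, chi(Sigma_11) = -20.
chi(E) = (-34) * (-20) = 680

680


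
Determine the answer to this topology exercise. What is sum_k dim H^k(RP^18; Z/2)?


H^k(RP^18; Z/2) = Z/2 for each 0 <= k <= 18.
Total dimension = 18 + 1 = 19

19


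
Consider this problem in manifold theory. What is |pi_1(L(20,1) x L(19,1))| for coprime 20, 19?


pi_1(X x Y) = pi_1(X) x pi_1(Y).
pi_1(L(20,1)) = Z/20, pi_1(L(19,1)) = Z/19.
|Z/20 x Z/19| = 20 * 19 = 380

380


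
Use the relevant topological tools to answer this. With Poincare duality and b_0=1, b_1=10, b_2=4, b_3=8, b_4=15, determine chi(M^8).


By Poincare duality b_k = b_{8-k}, so full Betti numbers: b_0=1, b_1=10, b_2=4, b_3=8, b_4=15, b_5=8, b_6=4, b_7=10, b_8=1.
chi = sum (-1)^k b_k = -11

-11


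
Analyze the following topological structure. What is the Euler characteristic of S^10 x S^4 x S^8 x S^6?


chi is multiplicative: chi(X x Y) = chi(X) chi(Y).
Each even-dim sphere has chi = 2. There are 4 factors.
chi = 2^4 = 16

16


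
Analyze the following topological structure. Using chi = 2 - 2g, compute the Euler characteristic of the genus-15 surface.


For a closed orientable surface of genus g: chi = 2 - 2g.
Here g = 15.
chi = 2 - 2*15 = 2 - 30 = -28

-28


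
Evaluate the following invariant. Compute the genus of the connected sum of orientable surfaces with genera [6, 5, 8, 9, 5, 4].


Genus is additive under connected sum of orientable surfaces.
g = 6 + 5 + 8 + 9 + 5 + 4 = 37

37


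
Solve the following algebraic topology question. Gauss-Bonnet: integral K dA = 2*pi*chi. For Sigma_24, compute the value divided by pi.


Gauss-Bonnet: integral K dA = 2*pi*chi(M).
chi(Sigma_24) = 2 - 2*24 = -46.
(integral K dA)/pi = 2*chi = 2*(-46) = -92

-92


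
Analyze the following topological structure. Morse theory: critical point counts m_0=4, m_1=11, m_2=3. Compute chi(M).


Morse theory: chi(M) = sum_k (-1)^k m_k where m_k = #(index-k critical points).
= (4) + (-11) + (3) = -4

-4


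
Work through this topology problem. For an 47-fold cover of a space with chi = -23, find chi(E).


For a finite covering: chi(E) = (number of sheets) * chi(B).
chi(E) = 47 * (-23) = -1081

-1081


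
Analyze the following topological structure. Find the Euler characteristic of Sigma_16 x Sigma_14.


chi(Sigma_16) = 2 - 2*16 = -30
chi(Sigma_14) = 2 - 2*14 = -26
chi(product) = (-30) * (-26) = 780

780


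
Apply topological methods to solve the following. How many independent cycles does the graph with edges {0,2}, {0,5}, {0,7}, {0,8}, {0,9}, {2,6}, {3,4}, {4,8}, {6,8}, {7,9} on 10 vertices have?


b_1 = E - V + (number of components).
E = 10, V = 10, components = 2.
b_1 = 10 - 10 + 2 = 2

2


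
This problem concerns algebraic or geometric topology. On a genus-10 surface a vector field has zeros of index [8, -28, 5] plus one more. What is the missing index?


Poincare-Hopf: sum of indices = chi(M).
chi(Sigma_10) = 2 - 2*10 = -18.
Sum of known indices = -15.
x = chi - (sum known) = -18 - (-15) = -3

-3


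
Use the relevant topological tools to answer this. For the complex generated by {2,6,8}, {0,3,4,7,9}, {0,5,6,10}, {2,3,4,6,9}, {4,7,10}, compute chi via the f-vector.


Enumerate all faces; f-vector: f_0=10, f_1=27, f_2=25, f_3=11, f_4=2.
chi = sum (-1)^k f_k = -1

-1


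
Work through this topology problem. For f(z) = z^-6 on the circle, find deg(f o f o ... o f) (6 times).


deg(f) = -6. Degree is multiplicative: deg(f^6) = (deg f)^6.
deg(f^6) = (-6)^6 = 46656

46656


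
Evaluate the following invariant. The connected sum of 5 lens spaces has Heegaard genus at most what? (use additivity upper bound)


Heegaard genus satisfies g(A#B) <= g(A) + g(B).
Each lens space has g = 1.
Upper bound: 5 * 1 = 5

5


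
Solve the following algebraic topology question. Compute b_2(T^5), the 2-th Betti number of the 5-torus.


By the Kunneth formula, b_k(T^n) = C(n,k).
b_2(T^5) = C(5,2).
C(5,2) = 5!/(2!*3!) = 10

10


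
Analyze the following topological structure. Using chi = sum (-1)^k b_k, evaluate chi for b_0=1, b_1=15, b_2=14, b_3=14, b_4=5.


chi = sum_k (-1)^k b_k.
= (1) + (-15) + (14) + (-14) + (5)
= -9

-9


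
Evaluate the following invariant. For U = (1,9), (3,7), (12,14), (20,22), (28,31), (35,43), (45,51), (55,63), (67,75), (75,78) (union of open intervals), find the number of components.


Sort and merge overlapping open intervals.
Merged: (1,9), (12,14), (20,22), (28,31), (35,43), (45,51), (55,63), (67,75), (75,78).
Number of components = 9

9


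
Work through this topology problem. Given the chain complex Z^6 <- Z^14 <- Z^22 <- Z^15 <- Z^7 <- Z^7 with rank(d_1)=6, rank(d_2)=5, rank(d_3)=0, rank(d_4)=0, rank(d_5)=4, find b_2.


rank H_k = rank(ker d_k) - rank(im d_{k+1}).
rank(ker d_2) = rank(C_2) - rank(d_2) = 22 - 5 = 17.
rank(im d_{2+1}) = 0.
rank H_2 = 17 - 0 = 17

17


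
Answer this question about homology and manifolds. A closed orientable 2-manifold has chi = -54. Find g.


chi = 2 - 2g for closed orientable surfaces.
-54 = 2 - 2g
2g = 2 - (-54) = 56
g = 28

28


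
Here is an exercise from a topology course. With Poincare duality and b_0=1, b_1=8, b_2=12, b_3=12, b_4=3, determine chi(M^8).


By Poincare duality b_k = b_{8-k}, so full Betti numbers: b_0=1, b_1=8, b_2=12, b_3=12, b_4=3, b_5=12, b_6=12, b_7=8, b_8=1.
chi = sum (-1)^k b_k = -11

-11


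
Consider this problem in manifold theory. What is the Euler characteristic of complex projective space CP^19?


CP^19 has one cell in each even dimension 0, 2, ..., 2*19 (19+1 cells total).
All cells are even-dimensional, so chi = number of cells.
chi = 19 + 1 = 20

20


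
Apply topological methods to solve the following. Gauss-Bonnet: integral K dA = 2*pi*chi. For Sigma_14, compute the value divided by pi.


Gauss-Bonnet: integral K dA = 2*pi*chi(M).
chi(Sigma_14) = 2 - 2*14 = -26.
(integral K dA)/pi = 2*chi = 2*(-26) = -52

-52


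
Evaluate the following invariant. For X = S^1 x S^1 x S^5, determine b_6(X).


Each S^d has Poincare polynomial 1 + t^d.
The product S^1 x S^1 x S^5 has Poincare polynomial prod(1+t^d_i).
Expanding: b_0=1, b_1=2, b_2=1, b_5=1, b_6=2, b_7=1.
b_6 = 2

2


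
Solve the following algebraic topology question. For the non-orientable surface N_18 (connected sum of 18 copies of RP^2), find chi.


For a non-orientable closed surface with k crosscaps: chi = 2 - k.
Here k = 18.
chi = 2 - 18 = -16

-16


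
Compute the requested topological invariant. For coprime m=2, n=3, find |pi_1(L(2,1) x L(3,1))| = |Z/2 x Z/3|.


pi_1(X x Y) = pi_1(X) x pi_1(Y).
pi_1(L(2,1)) = Z/2, pi_1(L(3,1)) = Z/3.
|Z/2 x Z/3| = 2 * 3 = 6

6


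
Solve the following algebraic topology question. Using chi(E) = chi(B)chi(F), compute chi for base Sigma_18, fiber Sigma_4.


For a fiber bundle F -> E -> B (with CW structure): chi(E) = chi(B) * chi(F).
chi(Sigma_18) = -34, chi(Sigma_4) = -6.
chi(E) = (-34) * (-6) = 204

204


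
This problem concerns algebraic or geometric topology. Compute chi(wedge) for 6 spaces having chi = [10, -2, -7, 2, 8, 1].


chi(A v B) = chi(A) + chi(B) - 1 (one point identified).
For 6 spaces: chi = (sum chi_i) - (6 - 1).
sum = 12; chi = 12 - 5 = 7

7


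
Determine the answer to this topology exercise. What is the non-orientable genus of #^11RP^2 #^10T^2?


Since a >= 1, the sum is non-orientable; each T^2 can be replaced by RP^2 # RP^2 (since T^2#RP^2 = 3RP^2).
Total crosscaps k = 11 + 2*10 = 31.
Check via chi: chi = 11*1 + 10*0 - (11+10-1)*2 = -29 = 2 - k = -29. Consistent.

31


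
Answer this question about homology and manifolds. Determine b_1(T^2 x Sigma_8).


pi_1(A x B) = pi_1(A) x pi_1(B); rank of abelianization = b_1.
b_1(T^2) = 2, b_1(Sigma_8) = 2*8 = 16.
b_1(product) = 2 + 16 = 18

18


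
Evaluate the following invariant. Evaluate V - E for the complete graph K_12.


K_12: V = 12, E = C(12,2) = 66.
chi = V - E = 12 - 66 = -54

-54


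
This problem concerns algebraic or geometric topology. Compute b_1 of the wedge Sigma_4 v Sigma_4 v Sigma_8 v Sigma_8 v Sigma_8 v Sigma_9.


For a wedge X v Y: reduced H_k(X v Y) = H_k(X) + H_k(Y).
Each Sigma_g contributes b_1 = 2g.
b_1 = 8 + 8 + 16 + 16 + 16 + 18 = 82

82


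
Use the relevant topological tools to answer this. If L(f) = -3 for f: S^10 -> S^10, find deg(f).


L(f) = 1 + (-1)^10 deg(f) on S^10.
-3 = 1 + (-1)^10 * deg(f)
(-1)^10 * deg(f) = -4
deg(f) = -4

-4


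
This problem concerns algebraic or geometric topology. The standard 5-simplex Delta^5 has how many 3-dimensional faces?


Delta^5 has 5+1 vertices. A 3-face is a choice of 3+1 vertices.
f_3 = C(5+1, 3+1) = C(6,4) = 15

15


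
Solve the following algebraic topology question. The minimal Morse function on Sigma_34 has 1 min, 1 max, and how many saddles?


A perfect Morse function has m_k = b_k.
For Sigma_34: b_0=1, b_1=2g=68, b_2=1.
Saddles m_1 = 2g = 68

68


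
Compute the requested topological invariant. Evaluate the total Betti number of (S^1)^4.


b_k(T^4) = C(4,k), so the sum over k is sum_k C(4,k) = 2^4.
Total = 2^4 = 16

16


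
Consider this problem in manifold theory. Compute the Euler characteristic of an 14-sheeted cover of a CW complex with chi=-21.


For a finite covering: chi(E) = (number of sheets) * chi(B).
chi(E) = 14 * (-21) = -294

-294


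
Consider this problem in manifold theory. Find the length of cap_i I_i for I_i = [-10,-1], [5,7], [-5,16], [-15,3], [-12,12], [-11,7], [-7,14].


Intersection = [max(a_i), min(b_i)] = [5, -1].
Since 5 > -1, the intersection is empty.
Length = 0

0


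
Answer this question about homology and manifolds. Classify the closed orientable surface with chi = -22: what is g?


chi = 2 - 2g for closed orientable surfaces.
-22 = 2 - 2g
2g = 2 - (-22) = 24
g = 12

12


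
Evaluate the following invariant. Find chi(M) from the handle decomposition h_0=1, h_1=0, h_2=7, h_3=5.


Handles of index k contribute (-1)^k to chi (same as CW cells).
chi = (1) + (0) + (7) + (-5) = 3

3


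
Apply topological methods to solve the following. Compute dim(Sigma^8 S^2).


Each suspension raises dimension by 1: Sigma S^n = S^{n+1}.
Sigma^8 S^2 = S^{2+8} = S^10

10


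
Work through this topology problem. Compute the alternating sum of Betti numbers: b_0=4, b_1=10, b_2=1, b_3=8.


chi = sum_k (-1)^k b_k.
= (4) + (-10) + (1) + (-8)
= -13

-13


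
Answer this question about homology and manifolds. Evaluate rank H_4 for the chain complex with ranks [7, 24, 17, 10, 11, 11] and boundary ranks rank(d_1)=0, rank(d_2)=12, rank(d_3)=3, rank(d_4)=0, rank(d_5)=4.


rank H_k = rank(ker d_k) - rank(im d_{k+1}).
rank(ker d_4) = rank(C_4) - rank(d_4) = 11 - 0 = 11.
rank(im d_{4+1}) = 4.
rank H_4 = 11 - 4 = 7

7


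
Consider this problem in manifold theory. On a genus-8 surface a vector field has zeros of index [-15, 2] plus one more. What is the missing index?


Poincare-Hopf: sum of indices = chi(M).
chi(Sigma_8) = 2 - 2*8 = -14.
Sum of known indices = -13.
x = chi - (sum known) = -14 - (-13) = -1

-1


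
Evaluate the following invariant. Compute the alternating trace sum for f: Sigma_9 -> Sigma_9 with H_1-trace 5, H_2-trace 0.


L(f) = tr(f_0*) - tr(f_1*) + tr(f_2*).
= 1 - (5) + (0)
= -4

-4


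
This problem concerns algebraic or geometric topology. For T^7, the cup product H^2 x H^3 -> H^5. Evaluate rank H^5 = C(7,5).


Cup product: H^p x H^q -> H^{p+q}; here p+q = 2+3 = 5.
rank H^k(T^n) = C(n,k).
C(7,5) = 21

21


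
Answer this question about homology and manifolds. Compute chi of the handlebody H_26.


A genus-g handlebody deformation retracts to a wedge of g circles.
chi(vee_g S^1) = 1 - g.
chi(H_26) = 1 - 26 = -25

-25


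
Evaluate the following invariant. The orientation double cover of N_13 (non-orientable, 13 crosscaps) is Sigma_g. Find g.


chi(N_13) = 2 - 13 = -11.
Double cover: chi(Sigma_g) = 2 * chi(N_13) = 2*(-11) = -22.
2 - 2g = -22, so g = (2 - (-22))/2 = 24/2 = 12

12


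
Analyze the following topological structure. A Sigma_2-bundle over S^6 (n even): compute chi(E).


chi(S^6) = 2 (n even), chi(Sigma_2) = 2 - 2*2 = -2.
chi(E) = 2 * (-2) = -4

-4


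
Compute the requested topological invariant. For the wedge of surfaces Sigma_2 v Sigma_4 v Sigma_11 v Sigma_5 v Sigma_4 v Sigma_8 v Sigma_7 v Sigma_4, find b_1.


For a wedge X v Y: reduced H_k(X v Y) = H_k(X) + H_k(Y).
Each Sigma_g contributes b_1 = 2g.
b_1 = 4 + 8 + 22 + 10 + 8 + 16 + 14 + 8 = 90

90


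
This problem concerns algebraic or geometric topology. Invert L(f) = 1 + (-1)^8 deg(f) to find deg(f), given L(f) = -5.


L(f) = 1 + (-1)^8 deg(f) on S^8.
-5 = 1 + (-1)^8 * deg(f)
(-1)^8 * deg(f) = -6
deg(f) = -6

-6


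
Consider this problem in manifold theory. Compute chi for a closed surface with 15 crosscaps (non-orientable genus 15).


For a non-orientable closed surface with k crosscaps: chi = 2 - k.
Here k = 15.
chi = 2 - 15 = -13

-13


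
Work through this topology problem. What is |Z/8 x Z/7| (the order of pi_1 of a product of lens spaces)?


pi_1(X x Y) = pi_1(X) x pi_1(Y).
pi_1(L(8,1)) = Z/8, pi_1(L(7,1)) = Z/7.
|Z/8 x Z/7| = 8 * 7 = 56

56


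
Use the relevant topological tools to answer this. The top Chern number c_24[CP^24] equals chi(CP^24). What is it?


For any closed oriented manifold, <e(TM),[M]> = chi(M).
chi(CP^24) = 24+1 = 25

25


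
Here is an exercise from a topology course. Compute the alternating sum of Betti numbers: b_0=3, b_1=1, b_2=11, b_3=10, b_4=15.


chi = sum_k (-1)^k b_k.
= (3) + (-1) + (11) + (-10) + (15)
= 18

18


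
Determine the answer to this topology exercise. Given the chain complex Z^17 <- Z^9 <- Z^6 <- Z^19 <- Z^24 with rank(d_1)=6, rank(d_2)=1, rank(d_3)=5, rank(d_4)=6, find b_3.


rank H_k = rank(ker d_k) - rank(im d_{k+1}).
rank(ker d_3) = rank(C_3) - rank(d_3) = 19 - 5 = 14.
rank(im d_{3+1}) = 6.
rank H_3 = 14 - 6 = 8

8


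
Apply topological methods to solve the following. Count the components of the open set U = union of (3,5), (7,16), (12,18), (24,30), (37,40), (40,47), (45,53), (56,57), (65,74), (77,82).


Sort and merge overlapping open intervals.
Merged: (3,5), (7,18), (24,30), (37,40), (40,53), (56,57), (65,74), (77,82).
Number of components = 8

8


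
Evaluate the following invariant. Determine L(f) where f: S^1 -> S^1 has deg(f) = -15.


On S^1: L(f) = tr(f_0*) + (-1)^1 tr(f_1*) = 1 + (-1)^1 * deg(f).
L(f) = 1 + (-1)^1 * -15 = 1 + 15 = 16

16


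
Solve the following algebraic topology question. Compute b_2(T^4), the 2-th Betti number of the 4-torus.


By the Kunneth formula, b_k(T^n) = C(n,k).
b_2(T^4) = C(4,2).
C(4,2) = 4!/(2!*2!) = 6

6


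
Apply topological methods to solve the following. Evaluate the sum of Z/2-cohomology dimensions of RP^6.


H^k(RP^6; Z/2) = Z/2 for each 0 <= k <= 6.
Total dimension = 6 + 1 = 7

7


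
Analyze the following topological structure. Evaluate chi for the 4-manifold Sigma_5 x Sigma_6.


chi(Sigma_5) = 2 - 2*5 = -8
chi(Sigma_6) = 2 - 2*6 = -10
chi(product) = (-8) * (-10) = 80

80


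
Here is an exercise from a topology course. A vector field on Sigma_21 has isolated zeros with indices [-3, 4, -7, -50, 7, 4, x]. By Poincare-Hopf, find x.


Poincare-Hopf: sum of indices = chi(M).
chi(Sigma_21) = 2 - 2*21 = -40.
Sum of known indices = -45.
x = chi - (sum known) = -40 - (-45) = 5

5


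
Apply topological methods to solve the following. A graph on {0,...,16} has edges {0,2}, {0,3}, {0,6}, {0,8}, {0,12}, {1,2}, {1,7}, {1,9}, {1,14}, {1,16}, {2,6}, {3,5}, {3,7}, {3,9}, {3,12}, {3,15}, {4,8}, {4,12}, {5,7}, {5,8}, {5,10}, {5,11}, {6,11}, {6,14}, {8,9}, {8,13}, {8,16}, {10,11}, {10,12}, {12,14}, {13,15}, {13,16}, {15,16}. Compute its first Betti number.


b_1 = E - V + (number of components).
E = 33, V = 17, components = 1.
b_1 = 33 - 17 + 1 = 17

17


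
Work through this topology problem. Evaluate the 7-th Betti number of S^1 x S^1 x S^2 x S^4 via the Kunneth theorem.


Each S^d has Poincare polynomial 1 + t^d.
The product S^1 x S^1 x S^2 x S^4 has Poincare polynomial prod(1+t^d_i).
Expanding: b_0=1, b_1=2, b_2=2, b_3=2, b_4=2, b_5=2, b_6=2, b_7=2, b_8=1.
b_7 = 2

2


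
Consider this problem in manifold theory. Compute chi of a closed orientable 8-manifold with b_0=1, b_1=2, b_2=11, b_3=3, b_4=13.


By Poincare duality b_k = b_{8-k}, so full Betti numbers: b_0=1, b_1=2, b_2=11, b_3=3, b_4=13, b_5=3, b_6=11, b_7=2, b_8=1.
chi = sum (-1)^k b_k = 27

27


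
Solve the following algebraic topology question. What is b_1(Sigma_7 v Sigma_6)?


For a wedge: H_1(A v B) = H_1(A) + H_1(B).
b_1(Sigma_7) = 14, b_1(Sigma_6) = 12.
b_1 = 14 + 12 = 26

26


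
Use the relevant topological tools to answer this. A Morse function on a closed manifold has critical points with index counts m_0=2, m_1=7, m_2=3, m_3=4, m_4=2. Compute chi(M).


Morse theory: chi(M) = sum_k (-1)^k m_k where m_k = #(index-k critical points).
= (2) + (-7) + (3) + (-4) + (2) = -4

-4


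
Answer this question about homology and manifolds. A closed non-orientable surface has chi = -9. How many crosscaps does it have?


chi = 2 - k for closed non-orientable surfaces with k crosscaps.
-9 = 2 - k
k = 2 - (-9) = 11

11


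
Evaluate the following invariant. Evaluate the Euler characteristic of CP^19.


CP^19 has one cell in each even dimension 0, 2, ..., 2*19 (19+1 cells total).
All cells are even-dimensional, so chi = number of cells.
chi = 19 + 1 = 20

20


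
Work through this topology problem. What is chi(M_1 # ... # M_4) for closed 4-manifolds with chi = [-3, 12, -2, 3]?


For n-manifolds: chi(A#B) = chi(A) + chi(B) - chi(S^4).
chi(S^4) = 1 + (-1)^4 = 2.
chi(#) = (sum chi_i) - (4-1)*chi(S^4) = 10 - 3*2 = 4

4


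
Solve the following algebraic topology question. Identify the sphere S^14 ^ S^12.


S^m ^ S^n = S^{m+n}.
k = 14 + 12 = 26

26


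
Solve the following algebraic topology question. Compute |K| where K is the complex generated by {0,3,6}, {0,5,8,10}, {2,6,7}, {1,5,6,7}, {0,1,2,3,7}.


Each maximal simplex on m vertices has 2^m - 1 nonempty faces.
Take the union (dedupe shared faces).
Total distinct faces = 61

61


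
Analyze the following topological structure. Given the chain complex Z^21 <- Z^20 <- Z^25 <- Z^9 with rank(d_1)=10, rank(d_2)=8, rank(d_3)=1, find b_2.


rank H_k = rank(ker d_k) - rank(im d_{k+1}).
rank(ker d_2) = rank(C_2) - rank(d_2) = 25 - 8 = 17.
rank(im d_{2+1}) = 1.
rank H_2 = 17 - 1 = 16

16


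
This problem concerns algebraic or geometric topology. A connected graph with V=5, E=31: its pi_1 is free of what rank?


For a connected graph: rank(pi_1) = b_1 = E - V + 1 = 1 - chi.
chi = V - E = 5 - 31 = -26.
rank = 1 - (-26) = 31 - 5 + 1 = 27

27


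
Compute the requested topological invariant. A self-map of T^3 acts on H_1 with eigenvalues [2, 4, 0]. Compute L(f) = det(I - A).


For a torus self-map: L(f) = det(I - A) where A acts on H_1.
L(f) = (1-2) * (1-4) * (1-0) = -1 * -3 * 1 = 3

3


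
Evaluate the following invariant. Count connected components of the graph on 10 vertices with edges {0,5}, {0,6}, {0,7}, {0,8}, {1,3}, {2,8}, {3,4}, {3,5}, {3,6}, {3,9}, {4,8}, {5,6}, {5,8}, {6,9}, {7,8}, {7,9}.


Run DFS/union-find over 10 vertices.
V = 10, E = 16.
Number of components = 1

1


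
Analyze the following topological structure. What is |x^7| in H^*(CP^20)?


|x| = 2 in H^*(CP^n).
|x^7| = 7 * |x| = 7 * 2 = 14

14


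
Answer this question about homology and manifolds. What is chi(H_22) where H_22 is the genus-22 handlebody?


A genus-g handlebody deformation retracts to a wedge of g circles.
chi(vee_g S^1) = 1 - g.
chi(H_22) = 1 - 22 = -21

-21


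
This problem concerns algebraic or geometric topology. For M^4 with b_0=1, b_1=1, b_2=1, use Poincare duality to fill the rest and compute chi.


By Poincare duality b_k = b_{4-k}, so full Betti numbers: b_0=1, b_1=1, b_2=1, b_3=1, b_4=1.
chi = sum (-1)^k b_k = 1

1


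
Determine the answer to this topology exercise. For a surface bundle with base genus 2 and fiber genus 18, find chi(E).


For a fiber bundle F -> E -> B (with CW structure): chi(E) = chi(B) * chi(F).
chi(Sigma_2) = -2, chi(Sigma_18) = -34.
chi(E) = (-2) * (-34) = 68

68


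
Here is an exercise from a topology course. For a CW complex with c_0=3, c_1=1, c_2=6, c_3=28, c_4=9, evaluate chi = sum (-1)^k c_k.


chi = sum_k (-1)^k c_k.
= (-1)^0*3 + (-1)^1*1 + (-1)^2*6 + (-1)^3*28 + (-1)^4*9
= (3) + (-1) + (6) + (-28) + (9)
= -11

-11


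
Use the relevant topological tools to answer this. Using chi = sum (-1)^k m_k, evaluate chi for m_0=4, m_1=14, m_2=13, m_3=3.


Morse theory: chi(M) = sum_k (-1)^k m_k where m_k = #(index-k critical points).
= (4) + (-14) + (13) + (-3) = 0

0


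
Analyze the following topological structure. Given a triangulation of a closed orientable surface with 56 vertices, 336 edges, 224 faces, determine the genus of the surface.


chi = V - E + F = 56 - 336 + 224 = -56
For orientable closed surface: chi = 2 - 2g, so g = (2 - chi)/2.
g = (2 - (-56)) / 2 = 58 / 2 = 29

29


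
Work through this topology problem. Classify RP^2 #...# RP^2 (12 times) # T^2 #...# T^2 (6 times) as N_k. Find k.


Since a >= 1, the sum is non-orientable; each T^2 can be replaced by RP^2 # RP^2 (since T^2#RP^2 = 3RP^2).
Total crosscaps k = 12 + 2*6 = 24.
Check via chi: chi = 12*1 + 6*0 - (12+6-1)*2 = -22 = 2 - k = -22. Consistent.

24


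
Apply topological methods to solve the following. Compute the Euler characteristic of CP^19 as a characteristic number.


For any closed oriented manifold, <e(TM),[M]> = chi(M).
chi(CP^19) = 19+1 = 20

20


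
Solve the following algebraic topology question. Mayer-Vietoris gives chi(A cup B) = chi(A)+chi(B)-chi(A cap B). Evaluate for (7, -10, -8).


chi(A cup B) = chi(A) + chi(B) - chi(A cap B)
= 7 + (-10) - (-8)
= 5

5


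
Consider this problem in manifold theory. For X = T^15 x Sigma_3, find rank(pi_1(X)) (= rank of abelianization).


pi_1(A x B) = pi_1(A) x pi_1(B); rank of abelianization = b_1.
b_1(T^15) = 15, b_1(Sigma_3) = 2*3 = 6.
b_1(product) = 15 + 6 = 21

21


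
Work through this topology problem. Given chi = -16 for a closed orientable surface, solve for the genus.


chi = 2 - 2g for closed orientable surfaces.
-16 = 2 - 2g
2g = 2 - (-16) = 18
g = 9

9


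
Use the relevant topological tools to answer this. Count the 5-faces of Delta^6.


Delta^6 has 6+1 vertices. A 5-face is a choice of 5+1 vertices.
f_5 = C(6+1, 5+1) = C(7,6) = 7

7


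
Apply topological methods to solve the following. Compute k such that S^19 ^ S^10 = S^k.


S^m ^ S^n = S^{m+n}.
k = 19 + 10 = 29

29


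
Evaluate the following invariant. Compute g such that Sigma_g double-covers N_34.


chi(N_34) = 2 - 34 = -32.
Double cover: chi(Sigma_g) = 2 * chi(N_34) = 2*(-32) = -64.
2 - 2g = -64, so g = (2 - (-64))/2 = 66/2 = 33

33


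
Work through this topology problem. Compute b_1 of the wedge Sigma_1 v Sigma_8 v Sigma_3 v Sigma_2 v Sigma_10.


For a wedge X v Y: reduced H_k(X v Y) = H_k(X) + H_k(Y).
Each Sigma_g contributes b_1 = 2g.
b_1 = 2 + 16 + 6 + 4 + 20 = 48

48


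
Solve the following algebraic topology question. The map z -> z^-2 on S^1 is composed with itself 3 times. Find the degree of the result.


deg(f) = -2. Degree is multiplicative: deg(f^3) = (deg f)^3.
deg(f^3) = (-2)^3 = -8

-8


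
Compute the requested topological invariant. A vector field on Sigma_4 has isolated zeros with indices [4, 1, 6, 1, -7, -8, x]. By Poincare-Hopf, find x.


Poincare-Hopf: sum of indices = chi(M).
chi(Sigma_4) = 2 - 2*4 = -6.
Sum of known indices = -3.
x = chi - (sum known) = -6 - (-3) = -3

-3


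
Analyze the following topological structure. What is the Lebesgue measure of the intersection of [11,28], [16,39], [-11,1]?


Intersection = [max(a_i), min(b_i)] = [16, 1].
Since 16 > 1, the intersection is empty.
Length = 0

0


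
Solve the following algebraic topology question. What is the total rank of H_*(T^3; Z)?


b_k(T^3) = C(3,k), so the sum over k is sum_k C(3,k) = 2^3.
Total = 2^3 = 8

8


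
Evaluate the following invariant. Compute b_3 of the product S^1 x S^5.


Each S^d has Poincare polynomial 1 + t^d.
The product S^1 x S^5 has Poincare polynomial prod(1+t^d_i).
Expanding: b_0=1, b_1=1, b_5=1, b_6=1.
b_3 = 0

0


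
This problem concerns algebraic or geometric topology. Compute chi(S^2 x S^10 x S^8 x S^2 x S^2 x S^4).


chi is multiplicative: chi(X x Y) = chi(X) chi(Y).
Each even-dim sphere has chi = 2. There are 6 factors.
chi = 2^6 = 64

64


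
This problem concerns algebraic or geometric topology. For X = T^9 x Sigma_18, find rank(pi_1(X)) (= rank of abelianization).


pi_1(A x B) = pi_1(A) x pi_1(B); rank of abelianization = b_1.
b_1(T^9) = 9, b_1(Sigma_18) = 2*18 = 36.
b_1(product) = 9 + 36 = 45

45


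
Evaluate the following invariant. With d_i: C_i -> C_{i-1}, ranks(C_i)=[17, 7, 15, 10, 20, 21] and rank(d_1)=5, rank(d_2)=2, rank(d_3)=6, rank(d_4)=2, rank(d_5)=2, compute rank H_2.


rank H_k = rank(ker d_k) - rank(im d_{k+1}).
rank(ker d_2) = rank(C_2) - rank(d_2) = 15 - 2 = 13.
rank(im d_{2+1}) = 6.
rank H_2 = 13 - 6 = 7

7


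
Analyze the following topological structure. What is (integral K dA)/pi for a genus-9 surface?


Gauss-Bonnet: integral K dA = 2*pi*chi(M).
chi(Sigma_9) = 2 - 2*9 = -16.
(integral K dA)/pi = 2*chi = 2*(-16) = -32

-32


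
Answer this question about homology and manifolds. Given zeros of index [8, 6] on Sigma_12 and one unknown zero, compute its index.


Poincare-Hopf: sum of indices = chi(M).
chi(Sigma_12) = 2 - 2*12 = -22.
Sum of known indices = 14.
x = chi - (sum known) = -22 - (14) = -36

-36


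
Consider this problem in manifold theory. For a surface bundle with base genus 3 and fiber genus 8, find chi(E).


For a fiber bundle F -> E -> B (with CW structure): chi(E) = chi(B) * chi(F).
chi(Sigma_3) = -4, chi(Sigma_8) = -14.
chi(E) = (-4) * (-14) = 56

56


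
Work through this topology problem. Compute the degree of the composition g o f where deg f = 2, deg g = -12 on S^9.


Degree is multiplicative under composition: deg(g o f) = deg(g) * deg(f).
= -12 * 2 = -24

-24


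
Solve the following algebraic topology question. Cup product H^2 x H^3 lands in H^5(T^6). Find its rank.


Cup product: H^p x H^q -> H^{p+q}; here p+q = 2+3 = 5.
rank H^k(T^n) = C(n,k).
C(6,5) = 6

6


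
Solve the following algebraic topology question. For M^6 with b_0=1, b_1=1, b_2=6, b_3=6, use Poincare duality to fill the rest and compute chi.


By Poincare duality b_k = b_{6-k}, so full Betti numbers: b_0=1, b_1=1, b_2=6, b_3=6, b_4=6, b_5=1, b_6=1.
chi = sum (-1)^k b_k = 6

6


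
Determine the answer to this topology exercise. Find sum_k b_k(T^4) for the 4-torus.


b_k(T^4) = C(4,k), so the sum over k is sum_k C(4,k) = 2^4.
Total = 2^4 = 16

16


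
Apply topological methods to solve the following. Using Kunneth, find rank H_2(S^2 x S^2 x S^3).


Each S^d has Poincare polynomial 1 + t^d.
The product S^2 x S^2 x S^3 has Poincare polynomial prod(1+t^d_i).
Expanding: b_0=1, b_2=2, b_3=1, b_4=1, b_5=2, b_7=1.
b_2 = 2

2


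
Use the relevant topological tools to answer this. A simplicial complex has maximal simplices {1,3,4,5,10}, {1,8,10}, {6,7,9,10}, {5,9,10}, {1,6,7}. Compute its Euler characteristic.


Enumerate all faces; f-vector: f_0=9, f_1=21, f_2=17, f_3=6, f_4=1.
chi = sum (-1)^k f_k = 0

0


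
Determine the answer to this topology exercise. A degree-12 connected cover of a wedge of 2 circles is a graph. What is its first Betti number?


Nielsen-Schreier: an index-n subgroup of F_r is free of rank 1 + n(r-1).
Equivalently: chi(cover) = n*chi(base); chi(vee_r S^1) = 1 - 2 = -1.
chi(E) = 12*(-1) = -12; rank = 1 - chi(E) = 1 - (-12) = 13.
rank = 1 + 12*(2-1) = 1 + 12 = 13

13


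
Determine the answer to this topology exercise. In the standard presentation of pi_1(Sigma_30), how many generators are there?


Standard presentation: pi_1(Sigma_g) = <a_1,b_1,...,a_g,b_g | [a_1,b_1]...[a_g,b_g] = 1>.
Number of generators = 2g = 2*30 = 60

60


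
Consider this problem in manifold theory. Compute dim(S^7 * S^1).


Join of spheres: S^m * S^n = S^{m+n+1}.
dim = 7 + 1 + 1 = 9

9


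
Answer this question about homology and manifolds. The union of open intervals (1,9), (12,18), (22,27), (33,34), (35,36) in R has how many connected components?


Sort and merge overlapping open intervals.
Merged: (1,9), (12,18), (22,27), (33,34), (35,36).
Number of components = 5

5


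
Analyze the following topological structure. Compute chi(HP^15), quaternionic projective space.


HP^15 has one cell in each dimension 0, 4, ..., 4*15 (15+1 cells, all even-dim).
chi = 15 + 1 = 16

16


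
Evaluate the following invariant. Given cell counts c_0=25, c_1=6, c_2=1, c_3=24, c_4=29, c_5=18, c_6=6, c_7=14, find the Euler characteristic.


chi = sum_k (-1)^k c_k.
= (-1)^0*25 + (-1)^1*6 + (-1)^2*1 + (-1)^3*24 + (-1)^4*29 + (-1)^5*18 + (-1)^6*6 + (-1)^7*14
= (25) + (-6) + (1) + (-24) + (29) + (-18) + (6) + (-14)
= -1

-1


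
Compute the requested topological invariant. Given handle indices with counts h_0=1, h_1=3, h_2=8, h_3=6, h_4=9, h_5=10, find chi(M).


Handles of index k contribute (-1)^k to chi (same as CW cells).
chi = (1) + (-3) + (8) + (-6) + (9) + (-10) = -1

-1


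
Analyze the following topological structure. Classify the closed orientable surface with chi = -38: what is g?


chi = 2 - 2g for closed orientable surfaces.
-38 = 2 - 2g
2g = 2 - (-38) = 40
g = 20

20


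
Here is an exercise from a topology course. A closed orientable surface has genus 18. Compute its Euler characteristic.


For a closed orientable surface of genus g: chi = 2 - 2g.
Here g = 18.
chi = 2 - 2*18 = 2 - 36 = -34

-34


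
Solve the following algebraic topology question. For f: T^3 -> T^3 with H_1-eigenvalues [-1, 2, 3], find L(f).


For a torus self-map: L(f) = det(I - A) where A acts on H_1.
L(f) = (1--1) * (1-2) * (1-3) = 2 * -1 * -2 = 4

4


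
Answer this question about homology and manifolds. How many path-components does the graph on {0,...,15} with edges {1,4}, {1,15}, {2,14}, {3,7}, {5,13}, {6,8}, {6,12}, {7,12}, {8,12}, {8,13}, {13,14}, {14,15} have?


Run DFS/union-find over 16 vertices.
V = 16, E = 12.
Number of components = 5

5


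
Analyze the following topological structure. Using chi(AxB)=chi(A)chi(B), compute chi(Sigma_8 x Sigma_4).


chi(Sigma_8) = 2 - 2*8 = -14
chi(Sigma_4) = 2 - 2*4 = -6
chi(product) = (-14) * (-6) = 84

84


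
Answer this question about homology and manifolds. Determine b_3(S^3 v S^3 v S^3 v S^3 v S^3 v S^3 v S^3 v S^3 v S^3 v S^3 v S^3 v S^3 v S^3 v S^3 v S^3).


For a wedge of spheres, H_k (k>0) is free on one generator per sphere of dimension k.
Spheres of dimension 3: count = 15.
b_3 = 15

15


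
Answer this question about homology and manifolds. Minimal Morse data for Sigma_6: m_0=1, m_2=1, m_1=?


A perfect Morse function has m_k = b_k.
For Sigma_6: b_0=1, b_1=2g=12, b_2=1.
Saddles m_1 = 2g = 12

12


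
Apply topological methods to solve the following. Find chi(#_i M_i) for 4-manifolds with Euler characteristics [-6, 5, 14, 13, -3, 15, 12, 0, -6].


For n-manifolds: chi(A#B) = chi(A) + chi(B) - chi(S^4).
chi(S^4) = 1 + (-1)^4 = 2.
chi(#) = (sum chi_i) - (9-1)*chi(S^4) = 44 - 8*2 = 28

28


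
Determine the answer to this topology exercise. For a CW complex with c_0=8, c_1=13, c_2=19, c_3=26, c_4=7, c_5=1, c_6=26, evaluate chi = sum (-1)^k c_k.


chi = sum_k (-1)^k c_k.
= (-1)^0*8 + (-1)^1*13 + (-1)^2*19 + (-1)^3*26 + (-1)^4*7 + (-1)^5*1 + (-1)^6*26
= (8) + (-13) + (19) + (-26) + (7) + (-1) + (26)
= 20

20


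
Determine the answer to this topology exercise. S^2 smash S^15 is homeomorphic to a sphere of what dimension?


S^m ^ S^n = S^{m+n}.
k = 2 + 15 = 17

17


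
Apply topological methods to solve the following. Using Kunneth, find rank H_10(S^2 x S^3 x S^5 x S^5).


Each S^d has Poincare polynomial 1 + t^d.
The product S^2 x S^3 x S^5 x S^5 has Poincare polynomial prod(1+t^d_i).
Expanding: b_0=1, b_2=1, b_3=1, b_5=3, b_7=2, b_8=2, b_10=3, b_12=1, b_13=1, b_15=1.
b_10 = 3

3


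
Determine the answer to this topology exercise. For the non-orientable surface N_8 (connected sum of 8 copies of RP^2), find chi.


For a non-orientable closed surface with k crosscaps: chi = 2 - k.
Here k = 8.
chi = 2 - 8 = -6

-6


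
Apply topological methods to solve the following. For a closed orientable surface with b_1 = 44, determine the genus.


For a closed orientable surface: b_1 = 2g.
44 = 2g
g = 44 / 2 = 22

22


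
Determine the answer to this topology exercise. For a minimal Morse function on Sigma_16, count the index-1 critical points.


A perfect Morse function has m_k = b_k.
For Sigma_16: b_0=1, b_1=2g=32, b_2=1.
Saddles m_1 = 2g = 32

32


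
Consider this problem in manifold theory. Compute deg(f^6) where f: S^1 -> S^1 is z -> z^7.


deg(f) = 7. Degree is multiplicative: deg(f^6) = (deg f)^6.
deg(f^6) = (7)^6 = 117649

117649


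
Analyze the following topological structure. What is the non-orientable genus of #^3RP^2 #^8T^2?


Since a >= 1, the sum is non-orientable; each T^2 can be replaced by RP^2 # RP^2 (since T^2#RP^2 = 3RP^2).
Total crosscaps k = 3 + 2*8 = 19.
Check via chi: chi = 3*1 + 8*0 - (3+8-1)*2 = -17 = 2 - k = -17. Consistent.

19


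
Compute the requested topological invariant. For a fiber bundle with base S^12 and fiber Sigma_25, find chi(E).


chi(S^12) = 2 (n even), chi(Sigma_25) = 2 - 2*25 = -48.
chi(E) = 2 * (-48) = -96

-96


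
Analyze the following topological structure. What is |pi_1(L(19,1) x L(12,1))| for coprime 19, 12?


pi_1(X x Y) = pi_1(X) x pi_1(Y).
pi_1(L(19,1)) = Z/19, pi_1(L(12,1)) = Z/12.
|Z/19 x Z/12| = 19 * 12 = 228

228


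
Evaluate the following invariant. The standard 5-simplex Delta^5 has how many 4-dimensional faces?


Delta^5 has 5+1 vertices. A 4-face is a choice of 4+1 vertices.
f_4 = C(5+1, 4+1) = C(6,5) = 6

6


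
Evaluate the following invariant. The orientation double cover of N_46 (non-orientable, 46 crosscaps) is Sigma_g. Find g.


chi(N_46) = 2 - 46 = -44.
Double cover: chi(Sigma_g) = 2 * chi(N_46) = 2*(-44) = -88.
2 - 2g = -88, so g = (2 - (-88))/2 = 90/2 = 45

45


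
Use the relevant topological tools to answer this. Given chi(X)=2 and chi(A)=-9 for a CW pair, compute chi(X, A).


Relative Euler characteristic: chi(X, A) = chi(X) - chi(A).
= 2 - (-9) = 11

11


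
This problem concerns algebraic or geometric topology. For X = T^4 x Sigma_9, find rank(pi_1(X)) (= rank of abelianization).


pi_1(A x B) = pi_1(A) x pi_1(B); rank of abelianization = b_1.
b_1(T^4) = 4, b_1(Sigma_9) = 2*9 = 18.
b_1(product) = 4 + 18 = 22

22


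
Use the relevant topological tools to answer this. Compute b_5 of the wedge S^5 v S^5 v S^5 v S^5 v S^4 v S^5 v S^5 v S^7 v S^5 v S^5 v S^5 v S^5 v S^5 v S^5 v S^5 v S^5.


For a wedge of spheres, H_k (k>0) is free on one generator per sphere of dimension k.
Spheres of dimension 5: count = 14.
b_5 = 14

14


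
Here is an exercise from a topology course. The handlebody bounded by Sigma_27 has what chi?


A genus-g handlebody deformation retracts to a wedge of g circles.
chi(vee_g S^1) = 1 - g.
chi(H_27) = 1 - 27 = -26

-26


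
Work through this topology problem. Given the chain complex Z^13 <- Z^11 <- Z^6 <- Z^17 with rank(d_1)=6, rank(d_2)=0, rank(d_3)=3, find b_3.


rank H_k = rank(ker d_k) - rank(im d_{k+1}).
rank(ker d_3) = rank(C_3) - rank(d_3) = 17 - 3 = 14.
rank(im d_{3+1}) = 0.
rank H_3 = 14 - 0 = 14

14


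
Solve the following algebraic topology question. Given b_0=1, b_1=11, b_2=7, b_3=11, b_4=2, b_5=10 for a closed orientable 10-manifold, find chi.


By Poincare duality b_k = b_{10-k}, so full Betti numbers: b_0=1, b_1=11, b_2=7, b_3=11, b_4=2, b_5=10, b_6=2, b_7=11, b_8=7, b_9=11, b_10=1.
chi = sum (-1)^k b_k = -34

-34


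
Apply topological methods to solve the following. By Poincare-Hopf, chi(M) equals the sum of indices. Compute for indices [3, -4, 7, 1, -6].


Poincare-Hopf: chi(M) = sum of indices of zeros.
chi = (3) + (-4) + (7) + (1) + (-6) = 1

1


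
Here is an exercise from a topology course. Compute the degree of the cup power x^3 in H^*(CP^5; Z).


|x| = 2 in H^*(CP^n).
|x^3| = 3 * |x| = 3 * 2 = 6

6


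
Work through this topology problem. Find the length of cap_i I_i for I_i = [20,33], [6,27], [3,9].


Intersection = [max(a_i), min(b_i)] = [20, 9].
Since 20 > 9, the intersection is empty.
Length = 0

0


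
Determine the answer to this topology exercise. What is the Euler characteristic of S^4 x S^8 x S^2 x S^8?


chi is multiplicative: chi(X x Y) = chi(X) chi(Y).
Each even-dim sphere has chi = 2. There are 4 factors.
chi = 2^4 = 16

16
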